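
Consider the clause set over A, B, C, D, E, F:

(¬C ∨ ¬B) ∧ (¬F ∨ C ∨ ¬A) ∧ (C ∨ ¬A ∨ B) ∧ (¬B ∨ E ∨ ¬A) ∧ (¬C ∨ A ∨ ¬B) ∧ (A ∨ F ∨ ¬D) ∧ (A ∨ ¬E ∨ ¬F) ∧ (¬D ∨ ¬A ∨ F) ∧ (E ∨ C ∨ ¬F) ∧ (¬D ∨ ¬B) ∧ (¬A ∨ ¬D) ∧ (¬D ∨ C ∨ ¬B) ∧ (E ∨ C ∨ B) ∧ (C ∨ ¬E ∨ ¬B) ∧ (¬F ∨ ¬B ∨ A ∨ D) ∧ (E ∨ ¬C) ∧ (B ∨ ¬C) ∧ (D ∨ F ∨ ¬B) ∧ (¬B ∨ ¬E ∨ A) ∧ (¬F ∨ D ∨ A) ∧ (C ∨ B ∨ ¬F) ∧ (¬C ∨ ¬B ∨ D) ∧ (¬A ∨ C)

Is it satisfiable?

Yes, satisfiable

Branch on C: set C = False.
(¬A) alone gives A = False.
Branch on F: set F = False.
(¬D) alone gives D = False.
(¬B) alone gives B = False.
(E) alone gives E = True.
Every clause now holds.
A satisfying assignment: A ↦ False, B ↦ False, C ↦ False, D ↦ False, E ↦ True, F ↦ False.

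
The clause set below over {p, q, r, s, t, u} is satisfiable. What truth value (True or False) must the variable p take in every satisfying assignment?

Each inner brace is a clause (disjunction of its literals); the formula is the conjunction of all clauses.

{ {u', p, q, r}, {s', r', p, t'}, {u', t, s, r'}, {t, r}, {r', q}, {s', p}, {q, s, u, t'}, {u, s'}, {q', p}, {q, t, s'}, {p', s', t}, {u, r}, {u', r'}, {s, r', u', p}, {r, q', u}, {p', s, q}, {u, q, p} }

Suppose p = 0.
Unit clause (s') forces s = 0.
Unit clause (q') forces q = 0.
Unit clause (r') forces r = 0.
Unit clause (u') forces u = 0.
Now (u) is unsatisfied and unit — conflict.
So every satisfying assignment has p = True.

True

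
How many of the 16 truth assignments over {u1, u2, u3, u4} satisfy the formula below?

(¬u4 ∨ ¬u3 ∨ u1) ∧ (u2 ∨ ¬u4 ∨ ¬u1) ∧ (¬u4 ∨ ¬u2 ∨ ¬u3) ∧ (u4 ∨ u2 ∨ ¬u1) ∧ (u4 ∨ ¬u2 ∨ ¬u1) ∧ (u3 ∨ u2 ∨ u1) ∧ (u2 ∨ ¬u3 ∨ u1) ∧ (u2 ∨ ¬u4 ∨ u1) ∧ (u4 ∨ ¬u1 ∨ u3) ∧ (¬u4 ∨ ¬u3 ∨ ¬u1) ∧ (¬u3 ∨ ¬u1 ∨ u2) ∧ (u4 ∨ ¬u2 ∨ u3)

There are 2^4 = 16 truth assignments over (u1, u2, u3, u4).
Check each against the 12 clauses (columns in the order u1, u2, u3, u4):
  F F F F  ✗ fails (u3 ∨ u2 ∨ u1)
  F F F T  ✗ fails (u3 ∨ u2 ∨ u1)
  F F T F  ✗ fails (u2 ∨ ¬u3 ∨ u1)
  F F T T  ✗ fails (¬u4 ∨ ¬u3 ∨ u1)
  F T F F  ✗ fails (u4 ∨ ¬u2 ∨ u3)
  F T F T  ✓ satisfies all
  F T T F  ✓ satisfies all
  F T T T  ✗ fails (¬u4 ∨ ¬u3 ∨ u1)
  T F F F  ✗ fails (u4 ∨ u2 ∨ ¬u1)
  T F F T  ✗ fails (u2 ∨ ¬u4 ∨ ¬u1)
  T F T F  ✗ fails (u4 ∨ u2 ∨ ¬u1)
  T F T T  ✗ fails (u2 ∨ ¬u4 ∨ ¬u1)
  T T F F  ✗ fails (u4 ∨ ¬u2 ∨ ¬u1)
  T T F T  ✓ satisfies all
  T T T F  ✗ fails (u4 ∨ ¬u2 ∨ ¬u1)
  T T T T  ✗ fails (¬u4 ∨ ¬u2 ∨ ¬u3)
3 of the 16 rows are models.

3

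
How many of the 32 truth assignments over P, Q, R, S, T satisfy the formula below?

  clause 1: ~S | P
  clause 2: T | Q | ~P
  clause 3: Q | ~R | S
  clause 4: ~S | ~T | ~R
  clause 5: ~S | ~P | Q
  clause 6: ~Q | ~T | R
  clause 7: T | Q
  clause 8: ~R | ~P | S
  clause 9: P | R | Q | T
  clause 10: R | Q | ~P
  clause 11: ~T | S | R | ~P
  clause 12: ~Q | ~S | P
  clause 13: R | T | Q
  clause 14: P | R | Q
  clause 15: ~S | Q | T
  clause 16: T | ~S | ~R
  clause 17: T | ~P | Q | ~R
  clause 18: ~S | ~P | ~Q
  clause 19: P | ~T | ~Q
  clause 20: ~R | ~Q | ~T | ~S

There are 2^5 = 32 truth assignments over (P, Q, R, S, T).
Split on R. With R = 1, the clauses containing R are satisfied and ~R drops from the rest; 1 of the 2^4 = 16 assignments to the other variables satisfy what remains.
With R = 0, by the same count on the reduced clause set, 2 assignments work.
(One model: P=F, Q=T, R=F, S=F, T=F.)
Total: 1 + 2 = 3.

3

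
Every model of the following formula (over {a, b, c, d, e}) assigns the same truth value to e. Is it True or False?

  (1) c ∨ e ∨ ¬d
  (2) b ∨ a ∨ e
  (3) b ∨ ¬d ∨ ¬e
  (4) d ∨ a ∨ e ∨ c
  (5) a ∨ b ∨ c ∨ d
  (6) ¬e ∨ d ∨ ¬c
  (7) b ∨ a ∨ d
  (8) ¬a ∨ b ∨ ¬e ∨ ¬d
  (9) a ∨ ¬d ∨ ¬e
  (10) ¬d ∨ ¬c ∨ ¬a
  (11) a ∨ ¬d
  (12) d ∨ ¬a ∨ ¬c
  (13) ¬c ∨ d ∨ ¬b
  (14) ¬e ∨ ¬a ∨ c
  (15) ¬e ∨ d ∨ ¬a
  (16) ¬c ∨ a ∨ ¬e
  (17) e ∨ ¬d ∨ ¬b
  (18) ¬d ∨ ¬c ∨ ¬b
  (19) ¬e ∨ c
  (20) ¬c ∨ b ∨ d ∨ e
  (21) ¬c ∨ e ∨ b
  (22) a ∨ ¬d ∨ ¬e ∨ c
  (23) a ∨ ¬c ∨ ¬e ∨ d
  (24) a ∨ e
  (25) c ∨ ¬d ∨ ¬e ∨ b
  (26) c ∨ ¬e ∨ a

Suppose e = True.
The clause (c) is unit, so c = True.
The clause (d) is unit, so d = True.
The clause (b) is unit, so b = True.
But (¬b) is also a unit clause — contradiction.
So every satisfying assignment has e = False.

False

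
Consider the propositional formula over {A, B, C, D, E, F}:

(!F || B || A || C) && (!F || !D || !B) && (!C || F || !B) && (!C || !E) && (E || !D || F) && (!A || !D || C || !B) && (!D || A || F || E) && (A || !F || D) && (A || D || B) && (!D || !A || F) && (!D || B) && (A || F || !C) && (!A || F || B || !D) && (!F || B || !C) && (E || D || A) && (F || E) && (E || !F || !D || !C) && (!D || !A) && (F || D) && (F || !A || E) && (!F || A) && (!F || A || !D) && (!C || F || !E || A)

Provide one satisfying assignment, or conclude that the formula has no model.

A: true, B: true, C: false, D: false, E: false, F: true

Try C = false.
Try D = false.
From the singleton clause (F), F = true.
From the singleton clause (A), A = true.
All clauses hold; B, E can take either value.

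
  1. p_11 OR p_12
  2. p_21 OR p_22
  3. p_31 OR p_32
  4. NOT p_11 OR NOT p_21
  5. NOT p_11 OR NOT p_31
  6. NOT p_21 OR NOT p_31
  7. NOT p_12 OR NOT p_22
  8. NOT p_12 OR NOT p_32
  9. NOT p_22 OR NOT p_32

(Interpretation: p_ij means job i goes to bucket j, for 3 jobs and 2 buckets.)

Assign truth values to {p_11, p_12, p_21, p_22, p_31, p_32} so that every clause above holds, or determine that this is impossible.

UNSATISFIABLE

Try p_11 = true.
Unit clause (NOT p_21) forces p_21 = false.
Unit clause (p_22) forces p_22 = true.
Unit clause (NOT p_31) forces p_31 = false.
Unit clause (p_32) forces p_32 = true.
But (NOT p_32) is also a unit clause — contradiction.
Undo p_11 and try p_11 = false.
Unit clause (p_12) forces p_12 = true.
Unit clause (NOT p_22) forces p_22 = false.
Unit clause (p_21) forces p_21 = true.
Unit clause (NOT p_31) forces p_31 = false.
Unit clause (p_32) forces p_32 = true.
But (NOT p_32) is also a unit clause — contradiction.
Either choice for p_11 ends in contradiction.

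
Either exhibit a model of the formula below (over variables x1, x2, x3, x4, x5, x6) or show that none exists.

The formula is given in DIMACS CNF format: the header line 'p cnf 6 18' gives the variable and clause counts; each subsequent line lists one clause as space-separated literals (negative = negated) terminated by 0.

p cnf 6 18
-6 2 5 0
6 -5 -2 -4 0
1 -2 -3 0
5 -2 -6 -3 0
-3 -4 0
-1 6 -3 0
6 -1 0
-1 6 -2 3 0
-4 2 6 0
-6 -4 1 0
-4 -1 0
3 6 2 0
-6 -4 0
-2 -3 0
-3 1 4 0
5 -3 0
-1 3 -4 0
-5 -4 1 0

Branch on x3: set x3 = False.
Branch on x6: set x6 = True.
From the singleton clause (¬x4), x4 = False.
Branch on x2: set x2 = False.
From the singleton clause (x5), x5 = True.
Every clause is now satisfied; x1 is unconstrained.

x1=False, x2=False, x3=False, x4=False, x5=True, x6=True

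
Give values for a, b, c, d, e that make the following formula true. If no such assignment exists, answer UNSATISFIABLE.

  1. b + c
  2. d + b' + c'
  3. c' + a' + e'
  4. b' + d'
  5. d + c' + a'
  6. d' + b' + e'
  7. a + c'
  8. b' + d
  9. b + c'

Try b = 1.
(d') alone gives d = 0.
That conflicts with the unit clause (d).
Undo b and try b = 0.
(c) alone gives c = 1.
That conflicts with the unit clause (c').
Neither b = 1 nor b = 0 works.

UNSATISFIABLE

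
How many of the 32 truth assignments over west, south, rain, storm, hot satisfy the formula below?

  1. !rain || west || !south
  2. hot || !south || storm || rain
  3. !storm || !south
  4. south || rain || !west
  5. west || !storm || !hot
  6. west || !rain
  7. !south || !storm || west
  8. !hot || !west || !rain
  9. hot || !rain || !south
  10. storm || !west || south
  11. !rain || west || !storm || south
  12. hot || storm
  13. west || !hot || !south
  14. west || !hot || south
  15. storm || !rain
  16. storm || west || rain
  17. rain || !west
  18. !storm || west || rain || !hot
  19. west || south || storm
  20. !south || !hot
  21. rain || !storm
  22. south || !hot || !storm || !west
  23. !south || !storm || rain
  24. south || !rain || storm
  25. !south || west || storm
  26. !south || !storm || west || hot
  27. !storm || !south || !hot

1

There are 2^5 = 32 truth assignments over (west, south, rain, storm, hot).
Split on rain. With rain = true, the clauses containing rain are satisfied and !rain drops from the rest; 1 of the 2^4 = 16 assignments to the other variables satisfy what remains.
With rain = false, by the same count on the reduced clause set, 0 assignments work.
Total: 1 + 0 = 1.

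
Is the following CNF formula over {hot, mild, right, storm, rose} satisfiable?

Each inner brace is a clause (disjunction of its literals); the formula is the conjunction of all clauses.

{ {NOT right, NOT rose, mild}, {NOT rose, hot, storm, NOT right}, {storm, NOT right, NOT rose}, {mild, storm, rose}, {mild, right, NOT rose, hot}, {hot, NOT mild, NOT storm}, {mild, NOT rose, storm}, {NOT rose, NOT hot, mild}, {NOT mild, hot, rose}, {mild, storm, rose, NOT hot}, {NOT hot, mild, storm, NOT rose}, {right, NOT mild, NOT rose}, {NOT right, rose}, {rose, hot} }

Yes

Branch on right: set right = false.
Branch on mild: set mild = true.
From the singleton clause (NOT rose), rose = false.
From the singleton clause (hot), hot = true.
No clause remains; storm is free.
A satisfying assignment: hot ↦ true, mild ↦ true, right ↦ false, storm ↦ true, rose ↦ false.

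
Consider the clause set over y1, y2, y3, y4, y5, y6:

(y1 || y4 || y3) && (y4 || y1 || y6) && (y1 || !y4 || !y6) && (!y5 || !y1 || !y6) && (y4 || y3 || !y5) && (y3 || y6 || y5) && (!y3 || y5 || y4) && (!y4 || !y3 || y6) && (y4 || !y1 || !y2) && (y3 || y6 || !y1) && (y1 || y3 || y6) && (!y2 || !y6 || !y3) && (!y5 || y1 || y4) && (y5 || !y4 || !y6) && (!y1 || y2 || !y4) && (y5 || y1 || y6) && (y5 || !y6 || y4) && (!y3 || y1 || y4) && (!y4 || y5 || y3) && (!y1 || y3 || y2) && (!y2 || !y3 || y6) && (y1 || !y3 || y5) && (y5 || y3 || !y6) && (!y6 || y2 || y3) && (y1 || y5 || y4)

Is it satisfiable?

Yes, satisfiable

Suppose y1 = true.
Suppose y5 = true.
From the singleton clause (!y6), y6 = false.
From the singleton clause (y3), y3 = true.
From the singleton clause (!y4), y4 = false.
From the singleton clause (!y2), y2 = false.
All clauses are satisfied.
A satisfying assignment: y1: true,  y2: false,  y3: true,  y4: false,  y5: true,  y6: false.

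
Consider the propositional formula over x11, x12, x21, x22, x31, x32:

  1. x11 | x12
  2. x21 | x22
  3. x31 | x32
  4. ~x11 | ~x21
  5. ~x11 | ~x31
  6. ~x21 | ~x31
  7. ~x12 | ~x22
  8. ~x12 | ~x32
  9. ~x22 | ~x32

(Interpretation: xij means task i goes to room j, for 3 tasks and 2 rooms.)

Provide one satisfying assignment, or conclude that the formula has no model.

UNSATISFIABLE

Try x11 = 1.
The clause (~x21) is unit, so x21 = 0.
The clause (x22) is unit, so x22 = 1.
The clause (~x31) is unit, so x31 = 0.
The clause (x32) is unit, so x32 = 1.
That conflicts with the unit clause (~x32).
So x11 must be the other value — set x11 = 0.
The clause (x12) is unit, so x12 = 1.
The clause (~x22) is unit, so x22 = 0.
The clause (x21) is unit, so x21 = 1.
The clause (~x31) is unit, so x31 = 0.
The clause (x32) is unit, so x32 = 1.
That conflicts with the unit clause (~x32).
Both values of x11 lead to a conflict.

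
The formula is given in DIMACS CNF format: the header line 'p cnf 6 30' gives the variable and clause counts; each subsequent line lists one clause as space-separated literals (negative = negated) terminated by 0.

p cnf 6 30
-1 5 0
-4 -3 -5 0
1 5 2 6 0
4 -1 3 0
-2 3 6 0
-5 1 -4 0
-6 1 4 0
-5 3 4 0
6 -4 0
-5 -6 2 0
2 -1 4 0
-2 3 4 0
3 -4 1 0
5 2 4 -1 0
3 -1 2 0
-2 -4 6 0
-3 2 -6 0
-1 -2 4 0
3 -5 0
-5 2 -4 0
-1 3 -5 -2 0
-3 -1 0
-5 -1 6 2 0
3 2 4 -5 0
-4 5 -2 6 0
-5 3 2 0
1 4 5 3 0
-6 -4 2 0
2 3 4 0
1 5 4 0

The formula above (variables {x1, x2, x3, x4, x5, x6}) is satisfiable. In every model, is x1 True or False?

Suppose x1 = True.
From the singleton clause (x5), x5 = True.
From the singleton clause (x3), x3 = True.
But (¬x3) is also a unit clause — contradiction.
So every satisfying assignment has x1 = False.

False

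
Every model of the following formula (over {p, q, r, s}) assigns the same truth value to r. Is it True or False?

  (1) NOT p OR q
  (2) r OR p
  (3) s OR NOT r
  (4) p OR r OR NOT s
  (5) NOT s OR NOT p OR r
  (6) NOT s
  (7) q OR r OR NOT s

Suppose r = true.
The clause (s) is unit, so s = true.
That conflicts with the unit clause (NOT s).
So every satisfying assignment has r = False.

False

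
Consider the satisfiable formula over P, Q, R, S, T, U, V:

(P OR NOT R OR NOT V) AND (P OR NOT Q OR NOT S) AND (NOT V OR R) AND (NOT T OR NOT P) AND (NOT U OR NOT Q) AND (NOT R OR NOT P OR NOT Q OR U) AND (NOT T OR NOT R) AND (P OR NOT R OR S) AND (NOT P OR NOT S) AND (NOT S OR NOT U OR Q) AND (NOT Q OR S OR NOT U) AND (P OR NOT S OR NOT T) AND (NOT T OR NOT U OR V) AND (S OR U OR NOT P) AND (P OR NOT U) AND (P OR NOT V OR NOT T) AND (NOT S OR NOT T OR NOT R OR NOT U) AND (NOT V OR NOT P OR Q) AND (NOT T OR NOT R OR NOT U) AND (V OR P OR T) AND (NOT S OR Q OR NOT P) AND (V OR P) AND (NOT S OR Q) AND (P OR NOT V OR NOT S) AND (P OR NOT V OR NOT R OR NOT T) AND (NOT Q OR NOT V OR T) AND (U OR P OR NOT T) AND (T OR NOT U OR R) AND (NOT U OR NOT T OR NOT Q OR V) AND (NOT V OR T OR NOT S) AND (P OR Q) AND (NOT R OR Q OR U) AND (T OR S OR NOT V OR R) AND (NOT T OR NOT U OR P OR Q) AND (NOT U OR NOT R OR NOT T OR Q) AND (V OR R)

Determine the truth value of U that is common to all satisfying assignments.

Suppose U = false.
Branch on V: set V = false.
The clause (P) is unit, so P = true.
The clause (NOT T) is unit, so T = false.
The clause (NOT S) is unit, so S = false.
Now (S) is unsatisfied and unit — conflict.
Undo V and try V = true.
The clause (R) is unit, so R = true.
The clause (P) is unit, so P = true.
The clause (NOT T) is unit, so T = false.
The clause (NOT Q) is unit, so Q = false.
Now (Q) is unsatisfied and unit — conflict.
Neither V = true nor V = false works.
So every satisfying assignment has U = True.

True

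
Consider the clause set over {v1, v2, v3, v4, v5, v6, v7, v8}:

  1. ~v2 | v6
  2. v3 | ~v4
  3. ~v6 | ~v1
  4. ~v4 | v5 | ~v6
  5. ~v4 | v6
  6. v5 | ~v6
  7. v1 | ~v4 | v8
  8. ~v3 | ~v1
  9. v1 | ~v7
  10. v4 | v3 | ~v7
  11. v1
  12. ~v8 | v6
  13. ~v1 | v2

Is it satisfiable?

(v1) alone gives v1 = 1.
(~v6) alone gives v6 = 0.
(~v2) alone gives v2 = 0.
But (v2) is also a unit clause — contradiction.
No assignment satisfies every clause.

No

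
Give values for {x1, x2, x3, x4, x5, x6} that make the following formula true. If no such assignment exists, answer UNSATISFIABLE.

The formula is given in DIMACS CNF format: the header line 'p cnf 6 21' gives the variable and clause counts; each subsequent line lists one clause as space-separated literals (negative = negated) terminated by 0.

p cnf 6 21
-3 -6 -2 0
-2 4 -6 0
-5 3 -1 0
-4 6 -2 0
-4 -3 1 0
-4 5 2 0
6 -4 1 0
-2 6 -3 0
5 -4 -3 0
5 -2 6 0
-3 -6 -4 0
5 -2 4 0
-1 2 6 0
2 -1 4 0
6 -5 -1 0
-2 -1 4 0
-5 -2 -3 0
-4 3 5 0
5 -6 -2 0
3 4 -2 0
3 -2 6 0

x1=False, x2=False, x3=False, x4=False, x5=False, x6=True

Suppose x3 = False.
Suppose x5 = False.
From the singleton clause (¬x4), x4 = False.
From the singleton clause (¬x2), x2 = False.
From the singleton clause (¬x1), x1 = False.
Every clause is now satisfied; x6 is unconstrained.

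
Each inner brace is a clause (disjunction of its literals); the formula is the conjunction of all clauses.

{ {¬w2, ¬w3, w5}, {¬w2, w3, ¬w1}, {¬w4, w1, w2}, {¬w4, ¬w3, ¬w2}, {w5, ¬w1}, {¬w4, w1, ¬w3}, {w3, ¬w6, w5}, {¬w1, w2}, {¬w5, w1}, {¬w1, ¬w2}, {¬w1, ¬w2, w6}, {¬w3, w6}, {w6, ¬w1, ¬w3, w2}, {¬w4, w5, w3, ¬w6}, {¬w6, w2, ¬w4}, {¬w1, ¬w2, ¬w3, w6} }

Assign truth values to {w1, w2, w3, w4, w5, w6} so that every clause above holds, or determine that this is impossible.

Try w5 = False.
(¬w1) alone gives w1 = False.
Try w2 = False.
(¬w4) alone gives w4 = False.
Try w3 = True.
(w6) alone gives w6 = True.
Every clause now holds.

w1=False,  w2=False,  w3=True,  w4=False,  w5=False,  w6=True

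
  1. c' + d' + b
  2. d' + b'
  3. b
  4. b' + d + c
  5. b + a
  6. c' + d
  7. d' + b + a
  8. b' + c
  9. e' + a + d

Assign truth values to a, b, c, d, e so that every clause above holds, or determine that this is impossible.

From the singleton clause (b), b = 1.
From the singleton clause (d'), d = 0.
From the singleton clause (c), c = 1.
But (c') is also a unit clause — contradiction.

UNSATISFIABLE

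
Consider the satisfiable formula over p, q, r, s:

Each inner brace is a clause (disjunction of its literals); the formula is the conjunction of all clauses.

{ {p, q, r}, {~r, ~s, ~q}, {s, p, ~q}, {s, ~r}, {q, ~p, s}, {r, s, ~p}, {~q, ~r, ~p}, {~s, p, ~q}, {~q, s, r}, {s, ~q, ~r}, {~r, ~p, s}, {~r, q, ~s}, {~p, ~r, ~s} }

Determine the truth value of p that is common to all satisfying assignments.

Suppose p = 0.
Case q = 1:
Unit clause (s) forces s = 1.
But (~s) is also a unit clause — contradiction.
That branch fails; take q = 0 instead.
Unit clause (r) forces r = 1.
Unit clause (s) forces s = 1.
But (~s) is also a unit clause — contradiction.
Either choice for q ends in contradiction.
So every satisfying assignment has p = True.

True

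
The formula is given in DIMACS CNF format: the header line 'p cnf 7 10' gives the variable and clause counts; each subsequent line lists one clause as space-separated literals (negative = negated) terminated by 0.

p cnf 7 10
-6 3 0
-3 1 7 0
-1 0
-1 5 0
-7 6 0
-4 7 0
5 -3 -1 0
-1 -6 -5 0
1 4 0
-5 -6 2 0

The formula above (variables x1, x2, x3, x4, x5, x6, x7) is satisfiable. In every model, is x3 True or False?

Suppose x3 = False.
The clause (¬x6) is unit, so x6 = False.
The clause (¬x1) is unit, so x1 = False.
The clause (¬x7) is unit, so x7 = False.
The clause (¬x4) is unit, so x4 = False.
That conflicts with the unit clause (x4).
So every satisfying assignment has x3 = True.

True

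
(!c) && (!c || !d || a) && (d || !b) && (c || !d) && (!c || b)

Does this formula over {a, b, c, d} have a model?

From the singleton clause (!c), c = false.
From the singleton clause (!d), d = false.
From the singleton clause (!b), b = false.
All clauses hold; a can take either value.
A satisfying assignment: a: false, b: false, c: false, d: false.

Yes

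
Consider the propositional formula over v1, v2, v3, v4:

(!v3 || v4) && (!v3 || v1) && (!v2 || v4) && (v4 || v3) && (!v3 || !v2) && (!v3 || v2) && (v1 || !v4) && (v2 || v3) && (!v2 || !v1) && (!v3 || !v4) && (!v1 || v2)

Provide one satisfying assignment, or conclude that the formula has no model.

UNSATISFIABLE

Branch on v3: set v3 = false.
From the singleton clause (v4), v4 = true.
From the singleton clause (v1), v1 = true.
From the singleton clause (v2), v2 = true.
That conflicts with the unit clause (!v2).
Backtrack on v3: now try v3 = true.
From the singleton clause (v4), v4 = true.
That conflicts with the unit clause (!v4).
Either choice for v3 ends in contradiction.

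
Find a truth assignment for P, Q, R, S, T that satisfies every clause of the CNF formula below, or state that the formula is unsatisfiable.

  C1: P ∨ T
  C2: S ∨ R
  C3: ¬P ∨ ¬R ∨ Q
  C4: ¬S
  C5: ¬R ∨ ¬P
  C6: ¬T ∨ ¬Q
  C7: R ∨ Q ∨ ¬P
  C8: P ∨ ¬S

P: False, Q: False, R: True, S: False, T: True

Unit clause (¬S) forces S = False.
Unit clause (R) forces R = True.
Unit clause (¬P) forces P = False.
Unit clause (T) forces T = True.
Unit clause (¬Q) forces Q = False.
This assignment satisfies each clause.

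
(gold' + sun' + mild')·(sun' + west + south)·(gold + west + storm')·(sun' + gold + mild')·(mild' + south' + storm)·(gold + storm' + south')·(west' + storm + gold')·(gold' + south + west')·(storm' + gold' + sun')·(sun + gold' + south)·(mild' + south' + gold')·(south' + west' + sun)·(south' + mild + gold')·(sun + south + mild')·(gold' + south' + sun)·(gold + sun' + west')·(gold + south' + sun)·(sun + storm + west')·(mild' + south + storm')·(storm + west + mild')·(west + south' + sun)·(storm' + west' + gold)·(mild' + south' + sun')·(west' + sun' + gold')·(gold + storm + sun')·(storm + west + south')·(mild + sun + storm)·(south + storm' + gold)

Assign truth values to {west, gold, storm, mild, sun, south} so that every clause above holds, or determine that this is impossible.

UNSATISFIABLE

Try gold = 0.
Try west = 1.
From the singleton clause (sun'), sun = 0.
From the singleton clause (south'), south = 0.
From the singleton clause (mild'), mild = 0.
From the singleton clause (storm), storm = 1.
But (storm') is also a unit clause — contradiction.
Undo west and try west = 0.
From the singleton clause (storm'), storm = 0.
From the singleton clause (mild'), mild = 0.
From the singleton clause (sun'), sun = 0.
But (sun) is also a unit clause — contradiction.
Neither west = 1 nor west = 0 works.
Undo gold and try gold = 1.
Try sun = 0.
From the singleton clause (south), south = 1.
But (south') is also a unit clause — contradiction.
Undo sun and try sun = 1.
From the singleton clause (mild'), mild = 0.
From the singleton clause (storm'), storm = 0.
From the singleton clause (west'), west = 0.
From the singleton clause (south), south = 1.
But (south') is also a unit clause — contradiction.
Neither sun = 1 nor sun = 0 works.
Neither gold = 1 nor gold = 0 works.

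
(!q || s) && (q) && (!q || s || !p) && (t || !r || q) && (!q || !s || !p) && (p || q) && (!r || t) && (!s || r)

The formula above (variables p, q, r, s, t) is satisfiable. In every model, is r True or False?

Suppose r = false.
The clause (q) is unit, so q = true.
The clause (s) is unit, so s = true.
But (!s) is also a unit clause — contradiction.
So every satisfying assignment has r = True.

True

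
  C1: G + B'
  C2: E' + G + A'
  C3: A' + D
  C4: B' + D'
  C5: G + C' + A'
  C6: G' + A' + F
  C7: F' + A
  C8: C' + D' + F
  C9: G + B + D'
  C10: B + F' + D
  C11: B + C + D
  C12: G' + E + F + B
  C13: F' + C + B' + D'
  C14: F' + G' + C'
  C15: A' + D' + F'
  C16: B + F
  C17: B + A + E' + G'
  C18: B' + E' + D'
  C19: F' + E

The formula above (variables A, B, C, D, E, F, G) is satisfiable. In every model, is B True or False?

True

Suppose B = 0.
(F) alone gives F = 1.
(A) alone gives A = 1.
(D) alone gives D = 1.
That conflicts with the unit clause (D').
So every satisfying assignment has B = True.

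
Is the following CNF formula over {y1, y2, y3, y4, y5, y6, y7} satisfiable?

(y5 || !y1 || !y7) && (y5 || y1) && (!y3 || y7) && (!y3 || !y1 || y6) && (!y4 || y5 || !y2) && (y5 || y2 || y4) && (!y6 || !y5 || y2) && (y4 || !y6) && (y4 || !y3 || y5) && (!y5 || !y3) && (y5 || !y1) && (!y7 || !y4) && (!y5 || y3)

Unsatisfiable

Try y5 = true.
(!y3) alone gives y3 = false.
But (y3) is also a unit clause — contradiction.
That branch fails; take y5 = false instead.
(y1) alone gives y1 = true.
But (!y1) is also a unit clause — contradiction.
Both values of y5 lead to a conflict.
No assignment satisfies every clause.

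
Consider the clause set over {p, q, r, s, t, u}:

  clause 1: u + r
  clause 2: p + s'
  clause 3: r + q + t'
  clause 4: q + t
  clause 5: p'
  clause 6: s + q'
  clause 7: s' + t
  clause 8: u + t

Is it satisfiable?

From the singleton clause (p'), p = 0.
From the singleton clause (s'), s = 0.
From the singleton clause (q'), q = 0.
From the singleton clause (t), t = 1.
From the singleton clause (r), r = 1.
No clause remains; u is free.
A satisfying assignment: p: 0,  q: 0,  r: 1,  s: 0,  t: 1,  u: 1.

Yes, satisfiable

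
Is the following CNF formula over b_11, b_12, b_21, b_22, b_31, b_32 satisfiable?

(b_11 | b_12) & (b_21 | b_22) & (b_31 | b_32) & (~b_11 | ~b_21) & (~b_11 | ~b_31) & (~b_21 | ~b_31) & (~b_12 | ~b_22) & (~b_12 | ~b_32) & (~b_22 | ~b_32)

Branch on b_11: set b_11 = 1.
Unit clause (~b_21) forces b_21 = 0.
Unit clause (b_22) forces b_22 = 1.
Unit clause (~b_31) forces b_31 = 0.
Unit clause (b_32) forces b_32 = 1.
That conflicts with the unit clause (~b_32).
So b_11 must be the other value — set b_11 = 0.
Unit clause (b_12) forces b_12 = 1.
Unit clause (~b_22) forces b_22 = 0.
Unit clause (b_21) forces b_21 = 1.
Unit clause (~b_31) forces b_31 = 0.
Unit clause (b_32) forces b_32 = 1.
That conflicts with the unit clause (~b_32).
Either choice for b_11 ends in contradiction.
No assignment satisfies every clause.

No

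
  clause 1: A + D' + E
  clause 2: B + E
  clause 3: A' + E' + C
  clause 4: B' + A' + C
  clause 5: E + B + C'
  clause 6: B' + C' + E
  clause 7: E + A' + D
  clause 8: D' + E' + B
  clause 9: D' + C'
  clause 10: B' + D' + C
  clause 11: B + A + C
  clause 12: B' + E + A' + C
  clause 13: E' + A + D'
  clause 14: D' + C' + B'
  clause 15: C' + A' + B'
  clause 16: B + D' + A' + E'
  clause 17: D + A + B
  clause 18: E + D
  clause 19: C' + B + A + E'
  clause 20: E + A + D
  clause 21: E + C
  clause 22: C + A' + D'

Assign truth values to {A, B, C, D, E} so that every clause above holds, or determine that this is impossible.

Suppose B = 0.
The clause (E) is unit, so E = 1.
The clause (D') is unit, so D = 0.
The clause (A) is unit, so A = 1.
The clause (C) is unit, so C = 1.
All clauses are satisfied.

A ↦ 1; B ↦ 0; C ↦ 1; D ↦ 0; E ↦ 1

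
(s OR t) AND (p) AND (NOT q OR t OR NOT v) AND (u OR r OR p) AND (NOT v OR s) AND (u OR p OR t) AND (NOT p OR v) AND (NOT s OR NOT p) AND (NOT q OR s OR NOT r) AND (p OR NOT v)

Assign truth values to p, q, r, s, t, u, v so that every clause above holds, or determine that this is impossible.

From the singleton clause (p), p = true.
From the singleton clause (v), v = true.
From the singleton clause (s), s = true.
Now (NOT s) is unsatisfied and unit — conflict.

UNSATISFIABLE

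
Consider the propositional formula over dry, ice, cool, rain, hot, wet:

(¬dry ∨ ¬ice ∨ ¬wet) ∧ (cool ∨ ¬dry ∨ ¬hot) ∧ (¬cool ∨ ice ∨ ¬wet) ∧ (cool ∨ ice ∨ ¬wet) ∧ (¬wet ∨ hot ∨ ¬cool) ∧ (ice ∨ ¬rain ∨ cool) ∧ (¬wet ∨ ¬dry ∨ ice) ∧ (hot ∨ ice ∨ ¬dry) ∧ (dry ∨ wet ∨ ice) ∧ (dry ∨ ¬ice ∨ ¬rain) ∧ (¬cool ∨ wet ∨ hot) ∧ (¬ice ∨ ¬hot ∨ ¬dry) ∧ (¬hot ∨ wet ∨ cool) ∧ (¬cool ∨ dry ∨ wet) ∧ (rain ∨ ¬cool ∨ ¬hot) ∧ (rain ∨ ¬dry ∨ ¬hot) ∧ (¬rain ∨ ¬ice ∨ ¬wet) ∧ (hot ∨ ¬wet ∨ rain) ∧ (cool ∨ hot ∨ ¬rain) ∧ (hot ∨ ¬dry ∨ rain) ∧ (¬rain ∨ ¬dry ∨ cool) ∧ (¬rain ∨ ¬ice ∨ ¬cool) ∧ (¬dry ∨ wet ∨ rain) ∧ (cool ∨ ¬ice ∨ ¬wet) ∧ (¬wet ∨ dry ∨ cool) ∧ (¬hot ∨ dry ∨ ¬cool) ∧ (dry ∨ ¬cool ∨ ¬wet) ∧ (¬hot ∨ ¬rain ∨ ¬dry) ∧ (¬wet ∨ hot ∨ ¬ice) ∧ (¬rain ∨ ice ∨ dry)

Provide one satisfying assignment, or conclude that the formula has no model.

dry ↦ False; ice ↦ True; cool ↦ False; rain ↦ False; hot ↦ False; wet ↦ False

Case dry = False:
Case wet = False:
Unit clause (ice) forces ice = True.
Unit clause (¬rain) forces rain = False.
Unit clause (¬cool) forces cool = False.
Unit clause (¬hot) forces hot = False.
Every clause now holds.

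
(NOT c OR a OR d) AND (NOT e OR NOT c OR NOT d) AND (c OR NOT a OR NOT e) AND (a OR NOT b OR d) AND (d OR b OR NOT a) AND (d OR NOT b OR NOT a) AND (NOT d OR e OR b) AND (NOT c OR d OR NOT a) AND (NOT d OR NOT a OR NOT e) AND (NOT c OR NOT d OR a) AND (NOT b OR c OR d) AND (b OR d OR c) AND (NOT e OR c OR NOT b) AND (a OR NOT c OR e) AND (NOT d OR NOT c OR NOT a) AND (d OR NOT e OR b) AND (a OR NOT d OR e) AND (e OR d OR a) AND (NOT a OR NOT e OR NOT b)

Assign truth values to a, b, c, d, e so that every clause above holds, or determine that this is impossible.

Suppose c = false.
Suppose a = true.
From the singleton clause (NOT e), e = false.
Suppose d = true.
From the singleton clause (b), b = true.
All clauses are satisfied.

a ↦ true; b ↦ true; c ↦ false; d ↦ true; e ↦ false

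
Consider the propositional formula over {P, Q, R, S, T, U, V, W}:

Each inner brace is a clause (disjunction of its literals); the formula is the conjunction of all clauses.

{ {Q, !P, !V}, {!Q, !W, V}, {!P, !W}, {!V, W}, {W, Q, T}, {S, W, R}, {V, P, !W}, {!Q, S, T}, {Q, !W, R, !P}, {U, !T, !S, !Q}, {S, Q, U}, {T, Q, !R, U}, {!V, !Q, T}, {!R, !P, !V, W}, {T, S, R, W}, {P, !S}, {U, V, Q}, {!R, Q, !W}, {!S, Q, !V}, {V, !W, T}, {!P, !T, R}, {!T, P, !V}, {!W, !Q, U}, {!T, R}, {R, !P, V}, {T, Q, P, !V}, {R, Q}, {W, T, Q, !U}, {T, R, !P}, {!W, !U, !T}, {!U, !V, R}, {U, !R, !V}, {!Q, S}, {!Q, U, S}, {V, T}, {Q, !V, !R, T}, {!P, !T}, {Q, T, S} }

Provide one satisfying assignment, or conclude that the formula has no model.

P=false,  Q=false,  R=true,  S=false,  T=true,  U=true,  V=false,  W=false

Branch on P: set P = false.
The clause (!S) is unit, so S = false.
The clause (!Q) is unit, so Q = false.
The clause (U) is unit, so U = true.
The clause (R) is unit, so R = true.
The clause (!W) is unit, so W = false.
The clause (!V) is unit, so V = false.
The clause (T) is unit, so T = true.
All clauses are satisfied.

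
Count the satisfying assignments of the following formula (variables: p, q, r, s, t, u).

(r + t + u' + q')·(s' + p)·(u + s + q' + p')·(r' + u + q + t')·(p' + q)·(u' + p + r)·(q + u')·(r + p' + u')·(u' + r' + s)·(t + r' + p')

11

There are 2^6 = 64 truth assignments over (p, q, r, s, t, u).
Split on p. With p = 1, the clauses containing p are satisfied and p' drops from the rest; 4 of the 2^5 = 32 assignments to the other variables satisfy what remains.
With p = 0, by the same count on the reduced clause set, 7 assignments work.
Total: 4 + 7 = 11.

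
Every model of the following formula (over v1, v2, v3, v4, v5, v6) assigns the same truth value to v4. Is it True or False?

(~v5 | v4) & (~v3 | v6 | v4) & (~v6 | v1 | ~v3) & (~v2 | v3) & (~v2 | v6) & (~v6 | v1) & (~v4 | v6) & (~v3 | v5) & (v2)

Suppose v4 = 0.
From the singleton clause (~v5), v5 = 0.
From the singleton clause (~v3), v3 = 0.
From the singleton clause (~v2), v2 = 0.
That conflicts with the unit clause (v2).
So every satisfying assignment has v4 = True.

True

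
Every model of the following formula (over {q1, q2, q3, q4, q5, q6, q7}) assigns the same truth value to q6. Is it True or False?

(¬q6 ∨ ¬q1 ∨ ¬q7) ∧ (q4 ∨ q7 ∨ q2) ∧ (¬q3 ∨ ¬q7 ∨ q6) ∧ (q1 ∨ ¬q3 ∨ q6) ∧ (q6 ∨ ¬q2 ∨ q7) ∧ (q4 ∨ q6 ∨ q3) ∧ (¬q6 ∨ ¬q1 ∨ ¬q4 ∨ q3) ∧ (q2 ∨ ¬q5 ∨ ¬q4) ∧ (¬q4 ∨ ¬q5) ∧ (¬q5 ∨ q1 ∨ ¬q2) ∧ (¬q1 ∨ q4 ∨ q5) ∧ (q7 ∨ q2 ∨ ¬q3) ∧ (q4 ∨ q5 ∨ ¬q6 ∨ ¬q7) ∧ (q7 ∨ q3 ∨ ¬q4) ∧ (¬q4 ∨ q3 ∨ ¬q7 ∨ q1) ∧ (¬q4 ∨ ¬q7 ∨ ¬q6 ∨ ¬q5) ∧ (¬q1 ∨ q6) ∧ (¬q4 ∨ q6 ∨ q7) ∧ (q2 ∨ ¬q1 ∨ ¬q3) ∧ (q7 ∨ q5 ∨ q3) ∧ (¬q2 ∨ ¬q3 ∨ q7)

True

Suppose q6 = False.
From the singleton clause (¬q1), q1 = False.
From the singleton clause (¬q3), q3 = False.
From the singleton clause (q4), q4 = True.
From the singleton clause (¬q5), q5 = False.
From the singleton clause (q7), q7 = True.
That conflicts with the unit clause (¬q7).
So every satisfying assignment has q6 = True.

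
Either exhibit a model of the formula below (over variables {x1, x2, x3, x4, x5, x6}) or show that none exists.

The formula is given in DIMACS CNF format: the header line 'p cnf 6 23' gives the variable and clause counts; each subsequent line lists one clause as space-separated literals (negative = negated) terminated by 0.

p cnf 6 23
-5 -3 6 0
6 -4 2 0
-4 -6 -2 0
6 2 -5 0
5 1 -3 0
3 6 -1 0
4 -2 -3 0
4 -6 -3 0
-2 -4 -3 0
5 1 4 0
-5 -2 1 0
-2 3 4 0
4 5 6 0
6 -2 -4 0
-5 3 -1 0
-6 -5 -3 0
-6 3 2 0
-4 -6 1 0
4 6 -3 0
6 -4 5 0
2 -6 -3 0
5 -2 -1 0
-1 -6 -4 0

Branch on x5: set x5 = False.
Branch on x1: set x1 = True.
(¬x2) alone gives x2 = False.
Branch on x6: set x6 = True.
(x3) alone gives x3 = True.
Now (¬x3) is unsatisfied and unit — conflict.
Backtrack on x6: now try x6 = False.
(¬x4) alone gives x4 = False.
Now (x4) is unsatisfied and unit — conflict.
Both values of x6 lead to a conflict.
Backtrack on x1: now try x1 = False.
(¬x3) alone gives x3 = False.
(x4) alone gives x4 = True.
(¬x6) alone gives x6 = False.
Now (x6) is unsatisfied and unit — conflict.
Both values of x1 lead to a conflict.
Backtrack on x5: now try x5 = True.
Branch on x3: set x3 = False.
(¬x1) alone gives x1 = False.
(¬x2) alone gives x2 = False.
(x6) alone gives x6 = True.
Now (¬x6) is unsatisfied and unit — conflict.
Backtrack on x3: now try x3 = True.
(x6) alone gives x6 = True.
Now (¬x6) is unsatisfied and unit — conflict.
Both values of x3 lead to a conflict.
Both values of x5 lead to a conflict.

UNSATISFIABLE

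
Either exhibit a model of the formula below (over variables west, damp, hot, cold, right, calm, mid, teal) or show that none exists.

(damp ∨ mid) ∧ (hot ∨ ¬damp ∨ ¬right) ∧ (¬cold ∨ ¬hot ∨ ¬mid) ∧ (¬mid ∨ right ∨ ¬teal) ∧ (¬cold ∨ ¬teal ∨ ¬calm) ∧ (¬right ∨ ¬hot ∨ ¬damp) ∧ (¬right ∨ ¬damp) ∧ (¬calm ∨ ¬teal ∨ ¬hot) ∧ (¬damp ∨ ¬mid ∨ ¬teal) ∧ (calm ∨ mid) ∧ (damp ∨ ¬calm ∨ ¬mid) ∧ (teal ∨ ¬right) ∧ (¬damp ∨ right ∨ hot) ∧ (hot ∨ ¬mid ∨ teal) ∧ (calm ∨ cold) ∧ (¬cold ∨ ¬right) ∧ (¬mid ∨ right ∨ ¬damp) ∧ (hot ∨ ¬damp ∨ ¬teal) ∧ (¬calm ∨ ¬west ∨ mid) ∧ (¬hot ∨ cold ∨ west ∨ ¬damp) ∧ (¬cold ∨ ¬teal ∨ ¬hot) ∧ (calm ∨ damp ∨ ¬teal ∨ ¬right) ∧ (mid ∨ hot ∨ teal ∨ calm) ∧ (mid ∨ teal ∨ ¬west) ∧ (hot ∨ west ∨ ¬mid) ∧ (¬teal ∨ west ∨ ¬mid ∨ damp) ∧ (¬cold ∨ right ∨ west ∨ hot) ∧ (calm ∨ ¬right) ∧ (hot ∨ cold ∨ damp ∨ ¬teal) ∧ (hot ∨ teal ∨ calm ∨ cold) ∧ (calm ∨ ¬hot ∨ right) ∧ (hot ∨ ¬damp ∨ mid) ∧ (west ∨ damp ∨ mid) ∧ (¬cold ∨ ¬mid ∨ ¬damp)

Branch on damp: set damp = True.
Unit clause (¬right) forces right = False.
Unit clause (hot) forces hot = True.
Unit clause (¬mid) forces mid = False.
Unit clause (calm) forces calm = True.
Unit clause (¬teal) forces teal = False.
Unit clause (¬west) forces west = False.
Unit clause (cold) forces cold = True.
Every clause now holds.

west ↦ False,  damp ↦ True,  hot ↦ True,  cold ↦ True,  right ↦ False,  calm ↦ True,  mid ↦ False,  teal ↦ False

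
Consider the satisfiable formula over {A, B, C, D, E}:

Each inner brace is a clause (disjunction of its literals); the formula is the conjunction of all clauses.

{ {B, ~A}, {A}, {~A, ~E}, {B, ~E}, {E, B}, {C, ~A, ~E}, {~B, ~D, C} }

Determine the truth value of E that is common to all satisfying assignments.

False

Suppose E = 1.
Unit clause (A) forces A = 1.
But (~A) is also a unit clause — contradiction.
So every satisfying assignment has E = False.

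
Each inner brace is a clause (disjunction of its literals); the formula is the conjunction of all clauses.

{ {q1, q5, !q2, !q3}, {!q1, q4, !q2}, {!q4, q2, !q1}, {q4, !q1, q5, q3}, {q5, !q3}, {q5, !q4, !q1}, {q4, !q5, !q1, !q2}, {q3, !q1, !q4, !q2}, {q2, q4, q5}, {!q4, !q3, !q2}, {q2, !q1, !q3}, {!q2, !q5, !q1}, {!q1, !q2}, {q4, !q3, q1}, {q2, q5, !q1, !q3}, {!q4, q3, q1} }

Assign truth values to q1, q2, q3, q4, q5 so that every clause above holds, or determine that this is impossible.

q1 ↦ false,  q2 ↦ false,  q3 ↦ false,  q4 ↦ false,  q5 ↦ true

Branch on q5: set q5 = true.
Branch on q2: set q2 = false.
Branch on q4: set q4 = false.
Branch on q1: set q1 = false.
Unit clause (!q3) forces q3 = false.
This assignment satisfies each clause.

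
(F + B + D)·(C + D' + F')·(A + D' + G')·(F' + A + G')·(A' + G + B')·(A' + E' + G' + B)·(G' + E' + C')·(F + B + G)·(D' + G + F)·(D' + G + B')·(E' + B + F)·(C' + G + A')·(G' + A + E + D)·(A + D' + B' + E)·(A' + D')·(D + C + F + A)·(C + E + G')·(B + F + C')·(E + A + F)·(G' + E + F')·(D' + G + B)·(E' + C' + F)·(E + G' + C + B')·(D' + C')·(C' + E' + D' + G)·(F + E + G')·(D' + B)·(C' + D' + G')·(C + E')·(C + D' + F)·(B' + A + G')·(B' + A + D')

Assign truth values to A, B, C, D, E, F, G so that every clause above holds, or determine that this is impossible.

A=0,  B=0,  C=1,  D=0,  E=0,  F=1,  G=0

Case A = 0:
Case D = 0:
Case F = 1:
(G') alone gives G = 0.
Case C = 1:
All clauses hold; B, E can take either value.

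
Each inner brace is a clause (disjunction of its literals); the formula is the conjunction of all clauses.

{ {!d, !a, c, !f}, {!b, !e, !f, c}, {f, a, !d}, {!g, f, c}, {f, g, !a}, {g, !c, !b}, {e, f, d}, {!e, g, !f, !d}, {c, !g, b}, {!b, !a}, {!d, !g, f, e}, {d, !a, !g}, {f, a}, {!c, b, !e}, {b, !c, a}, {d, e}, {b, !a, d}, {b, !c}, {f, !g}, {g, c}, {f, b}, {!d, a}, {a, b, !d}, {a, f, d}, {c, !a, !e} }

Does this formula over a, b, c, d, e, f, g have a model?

Satisfiable

Try b = true.
From the singleton clause (!a), a = false.
From the singleton clause (f), f = true.
From the singleton clause (!d), d = false.
From the singleton clause (e), e = true.
From the singleton clause (c), c = true.
From the singleton clause (g), g = true.
Every clause now holds.
A satisfying assignment: a=false; b=true; c=true; d=false; e=true; f=true; g=true.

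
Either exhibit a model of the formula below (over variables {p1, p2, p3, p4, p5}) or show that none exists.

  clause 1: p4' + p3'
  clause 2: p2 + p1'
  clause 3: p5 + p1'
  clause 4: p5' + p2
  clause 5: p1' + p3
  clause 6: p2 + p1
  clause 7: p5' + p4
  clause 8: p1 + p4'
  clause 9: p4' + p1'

Try p4 = 0.
Unit clause (p5') forces p5 = 0.
Unit clause (p1') forces p1 = 0.
Unit clause (p2) forces p2 = 1.
No clause remains; p3 is free.

p1: 0; p2: 1; p3: 1; p4: 0; p5: 0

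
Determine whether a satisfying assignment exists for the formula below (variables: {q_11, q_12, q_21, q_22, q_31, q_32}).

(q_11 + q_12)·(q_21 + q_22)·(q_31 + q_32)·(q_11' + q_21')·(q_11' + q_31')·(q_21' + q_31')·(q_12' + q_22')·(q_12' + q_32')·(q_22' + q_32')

Unsatisfiable

Suppose q_11 = 1.
Unit clause (q_21') forces q_21 = 0.
Unit clause (q_22) forces q_22 = 1.
Unit clause (q_31') forces q_31 = 0.
Unit clause (q_32) forces q_32 = 1.
Now (q_32') is unsatisfied and unit — conflict.
So q_11 must be the other value — set q_11 = 0.
Unit clause (q_12) forces q_12 = 1.
Unit clause (q_22') forces q_22 = 0.
Unit clause (q_21) forces q_21 = 1.
Unit clause (q_31') forces q_31 = 0.
Unit clause (q_32) forces q_32 = 1.
Now (q_32') is unsatisfied and unit — conflict.
Either choice for q_11 ends in contradiction.
No assignment satisfies every clause.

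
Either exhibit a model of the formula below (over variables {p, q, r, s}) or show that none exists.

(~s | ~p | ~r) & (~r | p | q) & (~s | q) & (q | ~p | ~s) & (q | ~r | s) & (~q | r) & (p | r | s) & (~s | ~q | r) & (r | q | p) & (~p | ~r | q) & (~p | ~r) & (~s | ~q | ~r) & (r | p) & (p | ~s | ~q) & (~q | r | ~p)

Try s = 0.
Try q = 0.
(~r) alone gives r = 0.
(p) alone gives p = 1.
This assignment satisfies each clause.

p=1, q=0, r=0, s=0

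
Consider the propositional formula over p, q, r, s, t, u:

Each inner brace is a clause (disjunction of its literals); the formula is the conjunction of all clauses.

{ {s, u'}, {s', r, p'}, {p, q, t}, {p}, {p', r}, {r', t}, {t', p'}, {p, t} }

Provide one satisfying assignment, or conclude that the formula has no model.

UNSATISFIABLE

From the singleton clause (p), p = 1.
From the singleton clause (r), r = 1.
From the singleton clause (t), t = 1.
But (t') is also a unit clause — contradiction.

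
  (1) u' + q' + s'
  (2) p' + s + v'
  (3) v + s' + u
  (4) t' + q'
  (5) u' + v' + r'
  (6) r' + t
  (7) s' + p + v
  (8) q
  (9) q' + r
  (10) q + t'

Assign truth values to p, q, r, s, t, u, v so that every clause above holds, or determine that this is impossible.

UNSATISFIABLE

From the singleton clause (q), q = 1.
From the singleton clause (t'), t = 0.
From the singleton clause (r'), r = 0.
But (r) is also a unit clause — contradiction.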